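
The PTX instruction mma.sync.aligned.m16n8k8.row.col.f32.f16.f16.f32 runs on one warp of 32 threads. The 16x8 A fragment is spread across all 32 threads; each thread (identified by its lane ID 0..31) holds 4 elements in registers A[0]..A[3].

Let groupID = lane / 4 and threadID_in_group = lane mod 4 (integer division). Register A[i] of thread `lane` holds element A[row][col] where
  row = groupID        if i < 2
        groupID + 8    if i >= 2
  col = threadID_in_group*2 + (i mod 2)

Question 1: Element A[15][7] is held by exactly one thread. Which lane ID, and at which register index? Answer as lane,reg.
r:15=>grp=7,rB=1  c:7=>tig=3,lo=1
L=7*4+3=31  i=1*2+1=3

31,3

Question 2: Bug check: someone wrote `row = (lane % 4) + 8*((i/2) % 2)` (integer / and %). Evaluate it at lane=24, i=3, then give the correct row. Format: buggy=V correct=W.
buggy=8 correct=14

`(lane % 4) + 8*((i/2) % 2)`[24,3]⇒8
24: gr=6,th=0
[3] (6+8,0*2+1) = (14,1)
row: 8 vs 14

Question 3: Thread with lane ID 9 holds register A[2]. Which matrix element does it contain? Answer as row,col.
L=9→G=9>>2=2, T=9&3=1
[2]→row 2+8=10  col 1·2+0=2

10,2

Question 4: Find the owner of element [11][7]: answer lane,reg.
r=11→G=3,rhi=1  c=7→T=3,p=1
L=3*4+3=15  i=1*2+1=3

15,3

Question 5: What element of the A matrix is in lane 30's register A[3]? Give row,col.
lane 30=>30/4=7, 30 mod 4=2
i=3  r:7+8=>15  c:2·2+1=>5

15,5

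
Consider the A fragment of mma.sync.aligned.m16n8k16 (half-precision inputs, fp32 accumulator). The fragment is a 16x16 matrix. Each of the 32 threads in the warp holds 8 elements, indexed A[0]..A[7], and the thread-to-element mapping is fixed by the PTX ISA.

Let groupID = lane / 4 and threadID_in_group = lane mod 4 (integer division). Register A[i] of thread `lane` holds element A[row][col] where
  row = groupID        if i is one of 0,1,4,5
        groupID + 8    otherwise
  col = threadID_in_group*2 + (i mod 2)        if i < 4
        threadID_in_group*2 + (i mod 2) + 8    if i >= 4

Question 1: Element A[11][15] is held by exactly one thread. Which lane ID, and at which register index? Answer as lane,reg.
15,7

r:11=>grp=3,rB=1  c:15=>cB=1,tig=3,lo=1
L=3*4+3=15  i=1*4+1*2+1=7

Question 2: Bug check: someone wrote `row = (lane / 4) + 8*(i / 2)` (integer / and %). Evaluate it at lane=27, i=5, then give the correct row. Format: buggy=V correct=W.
buggy=22 correct=6

`(lane / 4) + 8*(i / 2)`[27,5]→22
27: G=6,T=3
[5] (6+0,3*2+1+8) = (6,15)
row: 22 vs 6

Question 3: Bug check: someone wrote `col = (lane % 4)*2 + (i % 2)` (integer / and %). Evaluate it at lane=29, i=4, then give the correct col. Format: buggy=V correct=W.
buggy=2 correct=10

`(lane % 4)*2 + (i % 2)`[29,4]⇒2
29: gr=7,th=1
[4] (7+0,1*2+0+8) = (7,10)
col: 2 vs 10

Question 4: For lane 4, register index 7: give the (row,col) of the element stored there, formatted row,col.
9,9

lane 4: G=1 (4/4), T=0 (4%4)
i=7: r=1+8=9, c=0*2+1+8=9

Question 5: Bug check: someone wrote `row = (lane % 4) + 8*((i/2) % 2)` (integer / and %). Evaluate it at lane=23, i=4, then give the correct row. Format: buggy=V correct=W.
`(lane % 4) + 8*((i/2) % 2)`[23,4]=>3
L=23=>grp=23>>2=5, tig=23&3=3
[4]=>row 5+0=5  col 3·2+0+8=14
row: 3 vs 5

buggy=3 correct=5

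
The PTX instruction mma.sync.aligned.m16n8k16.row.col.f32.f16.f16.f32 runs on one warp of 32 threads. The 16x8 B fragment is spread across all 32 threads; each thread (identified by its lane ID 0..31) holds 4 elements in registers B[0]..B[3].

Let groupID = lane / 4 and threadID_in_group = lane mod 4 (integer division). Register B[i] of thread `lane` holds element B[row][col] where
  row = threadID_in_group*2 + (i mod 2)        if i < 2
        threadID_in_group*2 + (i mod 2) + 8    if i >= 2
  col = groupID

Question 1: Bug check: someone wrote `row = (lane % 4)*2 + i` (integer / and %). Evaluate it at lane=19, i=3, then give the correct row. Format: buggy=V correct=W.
`(lane % 4)*2 + i`[19,3]->9
lane 19->19/4=4, 19 mod 4=3
i=3  r:2·3+1+8->15  c:4
row: 9 vs 15

buggy=9 correct=15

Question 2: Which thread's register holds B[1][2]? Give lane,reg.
c:2=>grp=2  r:1=>rB=0,tig=0,lo=1
L=2*4+0=8  i=0*2+1=1

8,1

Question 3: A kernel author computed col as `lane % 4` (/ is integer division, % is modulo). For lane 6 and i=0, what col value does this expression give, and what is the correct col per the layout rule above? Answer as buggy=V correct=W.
`lane % 4`[6,0]=>2
lane 6: grp=1 (6/4), tig=2 (6%4)
i=0: r=2*2+0+0=4, c=grp=1
col: 2 vs 1

buggy=2 correct=1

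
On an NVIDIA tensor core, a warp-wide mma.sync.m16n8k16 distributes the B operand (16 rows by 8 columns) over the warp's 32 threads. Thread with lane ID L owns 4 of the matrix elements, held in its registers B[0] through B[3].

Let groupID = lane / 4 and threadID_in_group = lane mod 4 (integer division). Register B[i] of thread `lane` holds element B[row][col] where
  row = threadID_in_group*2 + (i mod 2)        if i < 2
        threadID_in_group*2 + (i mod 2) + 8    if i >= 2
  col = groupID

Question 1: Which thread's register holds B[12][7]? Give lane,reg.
30,2

c: 7->gid=7  r: 12->r8=1,tid=2,i&1=0
L=7*4+2=30  i=1*2+0=2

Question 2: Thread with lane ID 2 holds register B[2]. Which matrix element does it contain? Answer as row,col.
12,0

lane 2: grp=0 (2/4), tig=2 (2%4)
i=2: r=2*2+0+8=12, c=grp=0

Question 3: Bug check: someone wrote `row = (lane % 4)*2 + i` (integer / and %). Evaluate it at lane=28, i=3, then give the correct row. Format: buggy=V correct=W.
`(lane % 4)*2 + i`[28,3]=>3
lane 28: grp=7 (28/4), tig=0 (28%4)
i=3: r=0*2+1+8=9, c=grp=7
row: 3 vs 9

buggy=3 correct=9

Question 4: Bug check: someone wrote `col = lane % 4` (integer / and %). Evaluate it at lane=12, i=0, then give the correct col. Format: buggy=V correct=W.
`lane % 4`[12,0]->0
lane 12->12/4=3, 12 mod 4=0
i=0  r:2·0+0+0->0  c:3
col: 0 vs 3

buggy=0 correct=3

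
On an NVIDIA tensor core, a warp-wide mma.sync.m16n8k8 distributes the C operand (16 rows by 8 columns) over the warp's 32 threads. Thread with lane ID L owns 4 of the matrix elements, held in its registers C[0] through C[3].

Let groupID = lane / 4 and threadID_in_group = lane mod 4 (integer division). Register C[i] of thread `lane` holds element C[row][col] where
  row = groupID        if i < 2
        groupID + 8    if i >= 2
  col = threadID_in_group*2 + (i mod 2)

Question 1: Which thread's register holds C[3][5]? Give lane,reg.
14,1

r: 3->gid=3,r8=0  c: 5->tid=2,i&1=1
L=3*4+2=14  i=0*2+1=1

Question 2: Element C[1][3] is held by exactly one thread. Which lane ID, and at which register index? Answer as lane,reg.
5,1

r=1->g=1,rb=0  c=3->t=1,b0=1
L=1*4+1=5  i=0*2+1=1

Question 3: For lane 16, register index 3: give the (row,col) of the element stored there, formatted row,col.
L=16->g=16>>2=4, t=16&3=0
[3]->row 4+8=12  col 0·2+1=1

12,1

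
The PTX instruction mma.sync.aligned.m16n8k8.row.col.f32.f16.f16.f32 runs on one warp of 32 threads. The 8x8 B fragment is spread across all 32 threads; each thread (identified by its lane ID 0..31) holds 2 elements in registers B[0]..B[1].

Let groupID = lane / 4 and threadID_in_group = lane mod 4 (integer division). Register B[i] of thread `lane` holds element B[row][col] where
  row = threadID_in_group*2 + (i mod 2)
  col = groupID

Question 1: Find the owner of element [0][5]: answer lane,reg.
20,0

c:5=>grp=5  r:0=>tig=0,lo=0
L=5*4+0=20  i=0=0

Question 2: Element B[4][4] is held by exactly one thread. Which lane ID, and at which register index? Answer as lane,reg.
18,0

c=4→G=4  r=4→T=2,p=0
L=4*4+2=18  i=0=0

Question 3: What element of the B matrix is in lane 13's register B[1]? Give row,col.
3,3

L=13⇒gr=13>>2=3, th=13&3=1
[1]⇒row 1·2+1=3  col gr=3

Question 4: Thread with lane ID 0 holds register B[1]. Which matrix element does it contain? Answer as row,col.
lane 0: grp=0 (0/4), tig=0 (0%4)
i=1: r=0*2+1=1, c=grp=0

1,0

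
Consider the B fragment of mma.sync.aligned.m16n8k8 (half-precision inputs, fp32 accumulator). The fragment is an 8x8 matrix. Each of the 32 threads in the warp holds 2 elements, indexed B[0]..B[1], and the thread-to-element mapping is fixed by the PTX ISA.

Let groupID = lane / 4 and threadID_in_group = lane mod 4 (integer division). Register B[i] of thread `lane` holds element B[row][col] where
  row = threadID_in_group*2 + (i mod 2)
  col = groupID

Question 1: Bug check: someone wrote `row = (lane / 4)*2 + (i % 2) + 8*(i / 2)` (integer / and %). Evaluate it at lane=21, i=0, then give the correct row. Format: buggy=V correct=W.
`(lane / 4)*2 + (i % 2) + 8*(i / 2)`[21,0]->10
lane 21->21/4=5, 21 mod 4=1
i=0  r:2·1+0->2  c:5
row: 10 vs 2

buggy=10 correct=2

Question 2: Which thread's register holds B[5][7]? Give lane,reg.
30,1

c=7->g=7  r=5->t=2,b0=1
L=7*4+2=30  i=1=1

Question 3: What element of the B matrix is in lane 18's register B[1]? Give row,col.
5,4

lane 18=>18/4=4, 18 mod 4=2
i=1  r:2·2+1=>5  c:4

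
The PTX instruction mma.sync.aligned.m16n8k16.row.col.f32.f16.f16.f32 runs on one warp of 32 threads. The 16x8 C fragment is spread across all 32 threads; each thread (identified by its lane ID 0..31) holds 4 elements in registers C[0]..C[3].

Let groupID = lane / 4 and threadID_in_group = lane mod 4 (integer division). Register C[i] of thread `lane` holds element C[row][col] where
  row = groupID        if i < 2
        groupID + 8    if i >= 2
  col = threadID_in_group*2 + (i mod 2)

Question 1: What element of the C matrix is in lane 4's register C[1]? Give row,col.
1,1

L=4⇒gr=4>>2=1, th=4&3=0
[1]⇒row 1+0=1  col 0·2+1=1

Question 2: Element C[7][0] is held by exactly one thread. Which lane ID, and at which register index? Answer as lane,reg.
r=7→G=7,rhi=0  c=0→T=0,p=0
L=7*4+0=28  i=0*2+0=0

28,0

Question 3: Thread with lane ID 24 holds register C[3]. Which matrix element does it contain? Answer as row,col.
14,1

lane 24=>24/4=6, 24 mod 4=0
i=3  r:6+8=>14  c:2·0+1=>1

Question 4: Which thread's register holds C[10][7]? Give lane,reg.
11,3

r=10→G=2,rhi=1  c=7→T=3,p=1
L=2*4+3=11  i=1*2+1=3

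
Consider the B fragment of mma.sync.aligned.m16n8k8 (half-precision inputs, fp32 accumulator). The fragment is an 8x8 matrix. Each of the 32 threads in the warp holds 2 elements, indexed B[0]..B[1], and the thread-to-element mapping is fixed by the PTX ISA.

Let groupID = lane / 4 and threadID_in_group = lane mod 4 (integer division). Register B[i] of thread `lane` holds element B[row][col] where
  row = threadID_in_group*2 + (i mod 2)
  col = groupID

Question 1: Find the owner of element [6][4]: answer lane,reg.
c: 4->gid=4  r: 6->tid=3,i&1=0
L=4*4+3=19  i=0=0

19,0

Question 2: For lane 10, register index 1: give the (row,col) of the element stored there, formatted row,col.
5,2

lane 10=>10/4=2, 10 mod 4=2
i=1  r:2·2+1=>5  c:2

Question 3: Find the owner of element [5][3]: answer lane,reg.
c=3->g=3  r=5->t=2,b0=1
L=3*4+2=14  i=1=1

14,1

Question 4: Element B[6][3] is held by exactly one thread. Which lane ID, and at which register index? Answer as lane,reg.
c=3→G=3  r=6→T=3,p=0
L=3*4+3=15  i=0=0

15,0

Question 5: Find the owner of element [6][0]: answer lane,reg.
c=0->g=0  r=6->t=3,b0=0
L=0*4+3=3  i=0=0

3,0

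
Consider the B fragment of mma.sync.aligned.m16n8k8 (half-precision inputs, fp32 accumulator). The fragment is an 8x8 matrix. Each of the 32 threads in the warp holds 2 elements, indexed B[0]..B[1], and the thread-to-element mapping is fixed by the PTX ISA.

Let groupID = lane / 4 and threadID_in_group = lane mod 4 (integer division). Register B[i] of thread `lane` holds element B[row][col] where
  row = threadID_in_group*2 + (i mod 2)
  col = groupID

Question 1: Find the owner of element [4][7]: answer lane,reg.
c=7⇒gr=7  r=4⇒th=2,odd=0
L=7*4+2=30  i=0=0

30,0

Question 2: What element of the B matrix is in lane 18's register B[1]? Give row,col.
5,4

L=18->g=18>>2=4, t=18&3=2
[1]->row 2·2+1=5  col g=4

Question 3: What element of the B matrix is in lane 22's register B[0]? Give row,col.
4,5

22: gid=5,tid=2
[0] (2*2+0,5) = (4,5)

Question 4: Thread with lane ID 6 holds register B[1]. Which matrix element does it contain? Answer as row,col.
lane 6: G=1 (6/4), T=2 (6%4)
i=1: r=2*2+1=5, c=G=1

5,1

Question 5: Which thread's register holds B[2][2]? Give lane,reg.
9,0

c:2=>grp=2  r:2=>tig=1,lo=0
L=2*4+1=9  i=0=0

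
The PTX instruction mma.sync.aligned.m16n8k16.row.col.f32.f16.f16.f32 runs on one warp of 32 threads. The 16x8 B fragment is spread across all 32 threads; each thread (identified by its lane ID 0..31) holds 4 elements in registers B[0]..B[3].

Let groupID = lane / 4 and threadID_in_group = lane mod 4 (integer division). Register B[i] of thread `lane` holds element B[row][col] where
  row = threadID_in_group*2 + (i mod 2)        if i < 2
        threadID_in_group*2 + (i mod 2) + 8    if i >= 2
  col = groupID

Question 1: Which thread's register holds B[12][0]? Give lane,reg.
2,2

c=0→G=0  r=12→rhi=1,T=2,p=0
L=0*4+2=2  i=1*2+0=2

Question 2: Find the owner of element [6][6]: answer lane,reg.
c=6⇒gr=6  r=6⇒Rb=0,th=3,odd=0
L=6*4+3=27  i=0*2+0=0

27,0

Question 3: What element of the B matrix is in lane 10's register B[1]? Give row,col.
lane 10: g=2 (10/4), t=2 (10%4)
i=1: r=2*2+1+0=5, c=g=2

5,2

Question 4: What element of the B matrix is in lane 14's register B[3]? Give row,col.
13,3

L=14→G=14>>2=3, T=14&3=2
[3]→row 2·2+1+8=13  col G=3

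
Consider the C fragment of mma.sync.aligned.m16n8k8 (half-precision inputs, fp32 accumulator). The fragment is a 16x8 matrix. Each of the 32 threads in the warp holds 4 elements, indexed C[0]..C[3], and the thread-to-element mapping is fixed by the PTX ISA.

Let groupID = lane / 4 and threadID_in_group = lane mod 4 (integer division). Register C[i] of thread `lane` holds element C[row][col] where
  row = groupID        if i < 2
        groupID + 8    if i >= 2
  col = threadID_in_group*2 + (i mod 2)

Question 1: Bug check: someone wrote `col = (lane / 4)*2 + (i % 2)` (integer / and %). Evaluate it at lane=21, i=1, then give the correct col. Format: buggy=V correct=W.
`(lane / 4)*2 + (i % 2)`[21,1]->11
lane 21: gid=5 (21/4), tid=1 (21%4)
i=1: r=5+0=5, c=1*2+1=3
col: 11 vs 3

buggy=11 correct=3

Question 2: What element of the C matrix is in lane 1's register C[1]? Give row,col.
0,3

lane 1=>1/4=0, 1 mod 4=1
i=1  r:0+0=>0  c:2·1+1=>3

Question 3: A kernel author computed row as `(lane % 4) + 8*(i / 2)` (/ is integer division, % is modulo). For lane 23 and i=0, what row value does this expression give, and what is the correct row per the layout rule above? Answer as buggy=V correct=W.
`(lane % 4) + 8*(i / 2)`[23,0]⇒3
23: gr=5,th=3
[0] (5+0,3*2+0) = (5,6)
row: 3 vs 5

buggy=3 correct=5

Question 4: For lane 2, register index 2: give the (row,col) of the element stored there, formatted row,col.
8,4

lane 2=>2/4=0, 2 mod 4=2
i=2  r:0+8=>8  c:2·2+0=>4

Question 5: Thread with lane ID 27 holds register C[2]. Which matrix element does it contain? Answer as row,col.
14,6

lane 27->27/4=6, 27 mod 4=3
i=2  r:6+8->14  c:2·3+0->6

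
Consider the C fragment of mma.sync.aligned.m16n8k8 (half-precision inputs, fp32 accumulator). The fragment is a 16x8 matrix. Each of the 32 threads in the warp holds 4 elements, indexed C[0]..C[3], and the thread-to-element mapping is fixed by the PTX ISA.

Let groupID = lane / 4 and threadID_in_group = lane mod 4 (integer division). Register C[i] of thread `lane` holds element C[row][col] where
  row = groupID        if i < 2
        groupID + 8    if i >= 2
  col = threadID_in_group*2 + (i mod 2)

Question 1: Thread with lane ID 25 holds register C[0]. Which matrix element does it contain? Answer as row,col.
L=25->g=25>>2=6, t=25&3=1
[0]->row 6+0=6  col 1·2+0=2

6,2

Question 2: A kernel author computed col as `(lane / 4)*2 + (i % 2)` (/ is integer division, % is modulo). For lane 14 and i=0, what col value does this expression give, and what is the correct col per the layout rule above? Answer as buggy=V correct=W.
buggy=6 correct=4

`(lane / 4)*2 + (i % 2)`[14,0]⇒6
L=14⇒gr=14>>2=3, th=14&3=2
[0]⇒row 3+0=3  col 2·2+0=4
col: 6 vs 4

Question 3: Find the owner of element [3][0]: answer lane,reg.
12,0

r: 3->gid=3,r8=0  c: 0->tid=0,i&1=0
L=3*4+0=12  i=0*2+0=0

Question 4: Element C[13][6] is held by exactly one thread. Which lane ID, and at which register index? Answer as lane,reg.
23,2

r=13→G=5,rhi=1  c=6→T=3,p=0
L=5*4+3=23  i=1*2+0=2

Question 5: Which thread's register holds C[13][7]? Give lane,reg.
23,3

r=13⇒gr=5,Rb=1  c=7⇒th=3,odd=1
L=5*4+3=23  i=1*2+1=3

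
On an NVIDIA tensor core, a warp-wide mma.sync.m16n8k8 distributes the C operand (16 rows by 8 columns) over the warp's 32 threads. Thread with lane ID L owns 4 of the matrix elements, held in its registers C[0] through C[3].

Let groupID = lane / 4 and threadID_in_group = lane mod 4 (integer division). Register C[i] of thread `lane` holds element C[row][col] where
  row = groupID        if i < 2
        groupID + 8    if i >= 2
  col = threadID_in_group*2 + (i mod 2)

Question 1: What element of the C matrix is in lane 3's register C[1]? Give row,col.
0,7

3: gid=0,tid=3
[1] (0+0,3*2+1) = (0,7)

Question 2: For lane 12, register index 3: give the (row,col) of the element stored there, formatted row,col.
L=12⇒gr=12>>2=3, th=12&3=0
[3]⇒row 3+8=11  col 0·2+1=1

11,1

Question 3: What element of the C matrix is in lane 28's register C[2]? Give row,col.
15,0

L=28→G=28>>2=7, T=28&3=0
[2]→row 7+8=15  col 0·2+0=0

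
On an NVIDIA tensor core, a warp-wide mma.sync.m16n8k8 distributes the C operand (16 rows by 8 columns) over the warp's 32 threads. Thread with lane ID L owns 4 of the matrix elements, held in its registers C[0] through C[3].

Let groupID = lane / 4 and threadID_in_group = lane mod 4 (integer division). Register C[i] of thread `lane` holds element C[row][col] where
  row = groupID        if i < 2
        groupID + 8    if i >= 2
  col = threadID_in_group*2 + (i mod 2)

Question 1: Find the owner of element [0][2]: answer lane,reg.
r=0⇒gr=0,Rb=0  c=2⇒th=1,odd=0
L=0*4+1=1  i=0*2+0=0

1,0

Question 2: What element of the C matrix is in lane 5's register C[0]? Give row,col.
1,2

L=5=>grp=5>>2=1, tig=5&3=1
[0]=>row 1+0=1  col 1·2+0=2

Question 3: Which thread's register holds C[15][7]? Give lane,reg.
31,3

r=15⇒gr=7,Rb=1  c=7⇒th=3,odd=1
L=7*4+3=31  i=1*2+1=3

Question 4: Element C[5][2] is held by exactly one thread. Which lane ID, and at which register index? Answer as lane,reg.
21,0

r=5->g=5,rb=0  c=2->t=1,b0=0
L=5*4+1=21  i=0*2+0=0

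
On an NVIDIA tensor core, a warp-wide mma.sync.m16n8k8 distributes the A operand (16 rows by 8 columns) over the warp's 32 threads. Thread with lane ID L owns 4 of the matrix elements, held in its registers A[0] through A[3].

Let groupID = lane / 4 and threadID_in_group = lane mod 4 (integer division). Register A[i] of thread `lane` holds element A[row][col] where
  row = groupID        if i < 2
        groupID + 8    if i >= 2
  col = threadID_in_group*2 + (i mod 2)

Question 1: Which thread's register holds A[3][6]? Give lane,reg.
r=3->g=3,rb=0  c=6->t=3,b0=0
L=3*4+3=15  i=0*2+0=0

15,0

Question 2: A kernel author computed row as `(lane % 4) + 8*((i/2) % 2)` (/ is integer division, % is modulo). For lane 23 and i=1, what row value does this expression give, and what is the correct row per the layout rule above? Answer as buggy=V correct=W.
`(lane % 4) + 8*((i/2) % 2)`[23,1]->3
lane 23: g=5 (23/4), t=3 (23%4)
i=1: r=5+0=5, c=3*2+1=7
row: 3 vs 5

buggy=3 correct=5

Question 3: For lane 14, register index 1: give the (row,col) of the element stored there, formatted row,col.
3,5

lane 14->14/4=3, 14 mod 4=2
i=1  r:3+0->3  c:2·2+1->5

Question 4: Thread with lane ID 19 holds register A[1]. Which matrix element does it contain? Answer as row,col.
lane 19: grp=4 (19/4), tig=3 (19%4)
i=1: r=4+0=4, c=3*2+1=7

4,7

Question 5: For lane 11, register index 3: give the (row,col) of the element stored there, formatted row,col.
11: gr=2,th=3
[3] (2+8,3*2+1) = (10,7)

10,7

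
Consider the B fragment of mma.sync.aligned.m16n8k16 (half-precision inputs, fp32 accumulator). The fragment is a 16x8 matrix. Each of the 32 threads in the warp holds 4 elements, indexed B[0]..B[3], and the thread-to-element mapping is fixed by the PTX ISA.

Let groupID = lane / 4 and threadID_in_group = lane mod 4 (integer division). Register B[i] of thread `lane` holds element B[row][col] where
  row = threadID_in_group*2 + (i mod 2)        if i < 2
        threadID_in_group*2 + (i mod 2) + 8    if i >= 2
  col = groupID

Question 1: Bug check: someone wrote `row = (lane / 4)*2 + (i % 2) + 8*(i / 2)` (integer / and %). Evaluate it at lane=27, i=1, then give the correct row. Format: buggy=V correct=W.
buggy=13 correct=7

`(lane / 4)*2 + (i % 2) + 8*(i / 2)`[27,1]->13
lane 27: g=6 (27/4), t=3 (27%4)
i=1: r=3*2+1+0=7, c=g=6
row: 13 vs 7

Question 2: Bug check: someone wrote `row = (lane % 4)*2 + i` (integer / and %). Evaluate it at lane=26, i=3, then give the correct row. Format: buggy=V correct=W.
buggy=7 correct=13

`(lane % 4)*2 + i`[26,3]→7
26: G=6,T=2
[3] (2*2+1+8,6) = (13,6)
row: 7 vs 13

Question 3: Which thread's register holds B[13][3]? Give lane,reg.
14,3

c=3→G=3  r=13→rhi=1,T=2,p=1
L=3*4+2=14  i=1*2+1=3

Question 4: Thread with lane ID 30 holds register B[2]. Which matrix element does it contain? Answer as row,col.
lane 30: gr=7 (30/4), th=2 (30%4)
i=2: r=2*2+0+8=12, c=gr=7

12,7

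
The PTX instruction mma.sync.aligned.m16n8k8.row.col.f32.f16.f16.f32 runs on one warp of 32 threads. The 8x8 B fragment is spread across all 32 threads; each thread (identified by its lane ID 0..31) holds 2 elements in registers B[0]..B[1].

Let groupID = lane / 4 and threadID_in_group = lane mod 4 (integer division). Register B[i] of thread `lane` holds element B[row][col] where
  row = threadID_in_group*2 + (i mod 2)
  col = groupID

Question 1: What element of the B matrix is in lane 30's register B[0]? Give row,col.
4,7

L=30→G=30>>2=7, T=30&3=2
[0]→row 2·2+0=4  col G=7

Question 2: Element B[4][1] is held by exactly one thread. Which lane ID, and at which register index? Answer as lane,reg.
c=1->g=1  r=4->t=2,b0=0
L=1*4+2=6  i=0=0

6,0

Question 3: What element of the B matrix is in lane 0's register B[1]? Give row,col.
1,0

0: G=0,T=0
[1] (0*2+1,0) = (1,0)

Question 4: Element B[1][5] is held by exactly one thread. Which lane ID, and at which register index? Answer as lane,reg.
c:5=>grp=5  r:1=>tig=0,lo=1
L=5*4+0=20  i=1=1

20,1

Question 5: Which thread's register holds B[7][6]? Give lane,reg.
c:6=>grp=6  r:7=>tig=3,lo=1
L=6*4+3=27  i=1=1

27,1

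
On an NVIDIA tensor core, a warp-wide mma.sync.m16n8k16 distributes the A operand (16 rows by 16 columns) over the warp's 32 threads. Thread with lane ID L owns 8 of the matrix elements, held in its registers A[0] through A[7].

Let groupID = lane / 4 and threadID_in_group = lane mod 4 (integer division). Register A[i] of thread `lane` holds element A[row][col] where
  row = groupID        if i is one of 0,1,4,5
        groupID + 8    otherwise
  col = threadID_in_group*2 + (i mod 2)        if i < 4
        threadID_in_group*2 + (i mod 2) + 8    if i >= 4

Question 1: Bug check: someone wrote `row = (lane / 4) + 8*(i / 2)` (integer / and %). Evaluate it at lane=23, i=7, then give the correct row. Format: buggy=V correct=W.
`(lane / 4) + 8*(i / 2)`[23,7]=>29
23: grp=5,tig=3
[7] (5+8,3*2+1+8) = (13,15)
row: 29 vs 13

buggy=29 correct=13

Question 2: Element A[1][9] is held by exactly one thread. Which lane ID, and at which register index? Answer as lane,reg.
4,5

r:1=>grp=1,rB=0  c:9=>cB=1,tig=0,lo=1
L=1*4+0=4  i=1*4+0*2+1=5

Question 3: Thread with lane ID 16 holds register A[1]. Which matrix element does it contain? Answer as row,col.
4,1

lane 16=>16/4=4, 16 mod 4=0
i=1  r:4+0=>4  c:2·0+1+0=>1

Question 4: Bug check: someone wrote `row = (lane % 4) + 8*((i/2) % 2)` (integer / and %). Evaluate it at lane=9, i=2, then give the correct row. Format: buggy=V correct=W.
buggy=9 correct=10

`(lane % 4) + 8*((i/2) % 2)`[9,2]->9
9: gid=2,tid=1
[2] (2+8,1*2+0+0) = (10,2)
row: 9 vs 10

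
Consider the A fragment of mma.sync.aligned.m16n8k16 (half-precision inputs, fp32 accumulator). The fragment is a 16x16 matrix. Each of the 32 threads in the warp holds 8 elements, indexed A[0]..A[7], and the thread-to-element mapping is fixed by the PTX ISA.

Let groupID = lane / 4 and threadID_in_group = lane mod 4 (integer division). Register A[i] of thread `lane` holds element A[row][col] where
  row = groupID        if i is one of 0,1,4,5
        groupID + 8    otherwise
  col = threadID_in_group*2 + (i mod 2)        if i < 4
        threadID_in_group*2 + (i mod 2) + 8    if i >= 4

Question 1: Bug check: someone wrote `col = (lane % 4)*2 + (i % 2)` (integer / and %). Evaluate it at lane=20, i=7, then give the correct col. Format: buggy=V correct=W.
`(lane % 4)*2 + (i % 2)`[20,7]=>1
20: grp=5,tig=0
[7] (5+8,0*2+1+8) = (13,9)
col: 1 vs 9

buggy=1 correct=9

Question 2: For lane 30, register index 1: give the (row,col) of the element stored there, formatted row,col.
lane 30->30/4=7, 30 mod 4=2
i=1  r:7+0->7  c:2·2+1+0->5

7,5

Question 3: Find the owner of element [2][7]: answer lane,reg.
r=2→G=2,rhi=0  c=7→chi=0,T=3,p=1
L=2*4+3=11  i=0*4+0*2+1=1

11,1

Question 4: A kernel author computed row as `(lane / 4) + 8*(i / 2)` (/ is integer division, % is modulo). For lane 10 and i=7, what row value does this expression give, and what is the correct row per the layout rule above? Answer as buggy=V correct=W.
buggy=26 correct=10

`(lane / 4) + 8*(i / 2)`[10,7]→26
10: G=2,T=2
[7] (2+8,2*2+1+8) = (10,13)
row: 26 vs 10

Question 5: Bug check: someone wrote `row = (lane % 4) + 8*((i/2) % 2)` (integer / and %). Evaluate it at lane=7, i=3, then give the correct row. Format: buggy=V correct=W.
`(lane % 4) + 8*((i/2) % 2)`[7,3]→11
7: G=1,T=3
[3] (1+8,3*2+1+0) = (9,7)
row: 11 vs 9

buggy=11 correct=9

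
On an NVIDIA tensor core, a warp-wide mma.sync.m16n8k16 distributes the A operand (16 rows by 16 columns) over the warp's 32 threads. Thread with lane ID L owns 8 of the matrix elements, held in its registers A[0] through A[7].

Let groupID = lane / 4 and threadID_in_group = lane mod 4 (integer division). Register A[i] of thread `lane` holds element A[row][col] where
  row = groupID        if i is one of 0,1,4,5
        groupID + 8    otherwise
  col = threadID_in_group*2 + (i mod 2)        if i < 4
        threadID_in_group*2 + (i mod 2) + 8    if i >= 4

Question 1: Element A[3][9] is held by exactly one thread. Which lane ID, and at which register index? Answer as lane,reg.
r: 3->gid=3,r8=0  c: 9->c8=1,tid=0,i&1=1
L=3*4+0=12  i=1*4+0*2+1=5

12,5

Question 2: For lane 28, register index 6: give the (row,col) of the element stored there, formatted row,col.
15,8

28: grp=7,tig=0
[6] (7+8,0*2+0+8) = (15,8)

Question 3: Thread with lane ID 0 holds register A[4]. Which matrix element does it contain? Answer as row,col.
lane 0->0/4=0, 0 mod 4=0
i=4  r:0+0->0  c:2·0+0+8->8

0,8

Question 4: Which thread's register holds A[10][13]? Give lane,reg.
10,7

r=10->g=2,rb=1  c=13->cb=1,t=2,b0=1
L=2*4+2=10  i=1*4+1*2+1=7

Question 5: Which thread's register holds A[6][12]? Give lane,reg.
26,4

r:6=>grp=6,rB=0  c:12=>cB=1,tig=2,lo=0
L=6*4+2=26  i=1*4+0*2+0=4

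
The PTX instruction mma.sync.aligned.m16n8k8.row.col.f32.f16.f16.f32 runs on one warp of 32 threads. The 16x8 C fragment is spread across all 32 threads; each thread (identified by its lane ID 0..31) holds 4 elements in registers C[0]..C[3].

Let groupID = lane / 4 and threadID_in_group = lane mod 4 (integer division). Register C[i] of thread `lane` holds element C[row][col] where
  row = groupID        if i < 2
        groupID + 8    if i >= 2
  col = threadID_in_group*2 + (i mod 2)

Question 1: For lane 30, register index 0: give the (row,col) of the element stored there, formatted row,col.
7,4

30: gr=7,th=2
[0] (7+0,2*2+0) = (7,4)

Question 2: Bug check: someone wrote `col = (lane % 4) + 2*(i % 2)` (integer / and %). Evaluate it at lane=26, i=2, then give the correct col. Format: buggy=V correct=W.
buggy=2 correct=4

`(lane % 4) + 2*(i % 2)`[26,2]→2
26: G=6,T=2
[2] (6+8,2*2+0) = (14,4)
col: 2 vs 4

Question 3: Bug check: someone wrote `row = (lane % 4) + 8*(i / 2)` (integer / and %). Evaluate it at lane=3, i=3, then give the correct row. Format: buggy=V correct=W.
buggy=11 correct=8

`(lane % 4) + 8*(i / 2)`[3,3]=>11
lane 3: grp=0 (3/4), tig=3 (3%4)
i=3: r=0+8=8, c=3*2+1=7
row: 11 vs 8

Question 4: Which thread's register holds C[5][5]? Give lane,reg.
22,1

r=5->g=5,rb=0  c=5->t=2,b0=1
L=5*4+2=22  i=0*2+1=1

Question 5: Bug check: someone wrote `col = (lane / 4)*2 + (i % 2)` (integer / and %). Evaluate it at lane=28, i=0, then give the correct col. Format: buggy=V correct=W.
buggy=14 correct=0

`(lane / 4)*2 + (i % 2)`[28,0]->14
L=28->gid=28>>2=7, tid=28&3=0
[0]->row 7+0=7  col 0·2+0=0
col: 14 vs 0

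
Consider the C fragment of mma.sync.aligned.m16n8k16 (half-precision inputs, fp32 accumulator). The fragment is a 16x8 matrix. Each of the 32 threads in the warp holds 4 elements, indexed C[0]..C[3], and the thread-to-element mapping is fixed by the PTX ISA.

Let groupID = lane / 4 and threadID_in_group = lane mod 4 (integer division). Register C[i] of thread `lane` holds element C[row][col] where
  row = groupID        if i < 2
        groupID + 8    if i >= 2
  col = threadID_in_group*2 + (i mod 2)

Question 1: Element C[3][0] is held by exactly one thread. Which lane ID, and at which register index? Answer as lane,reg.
r=3→G=3,rhi=0  c=0→T=0,p=0
L=3*4+0=12  i=0*2+0=0

12,0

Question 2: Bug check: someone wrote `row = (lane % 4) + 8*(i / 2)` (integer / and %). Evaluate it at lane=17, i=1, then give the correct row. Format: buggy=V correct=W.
buggy=1 correct=4

`(lane % 4) + 8*(i / 2)`[17,1]=>1
L=17=>grp=17>>2=4, tig=17&3=1
[1]=>row 4+0=4  col 1·2+1=3
row: 1 vs 4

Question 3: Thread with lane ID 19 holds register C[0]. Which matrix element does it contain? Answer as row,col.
19: grp=4,tig=3
[0] (4+0,3*2+0) = (4,6)

4,6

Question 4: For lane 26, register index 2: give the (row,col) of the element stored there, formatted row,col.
lane 26⇒26/4=6, 26 mod 4=2
i=2  r:6+8⇒14  c:2·2+0⇒4

14,4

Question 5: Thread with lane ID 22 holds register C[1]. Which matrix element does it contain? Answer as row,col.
lane 22=>22/4=5, 22 mod 4=2
i=1  r:5+0=>5  c:2·2+1=>5

5,5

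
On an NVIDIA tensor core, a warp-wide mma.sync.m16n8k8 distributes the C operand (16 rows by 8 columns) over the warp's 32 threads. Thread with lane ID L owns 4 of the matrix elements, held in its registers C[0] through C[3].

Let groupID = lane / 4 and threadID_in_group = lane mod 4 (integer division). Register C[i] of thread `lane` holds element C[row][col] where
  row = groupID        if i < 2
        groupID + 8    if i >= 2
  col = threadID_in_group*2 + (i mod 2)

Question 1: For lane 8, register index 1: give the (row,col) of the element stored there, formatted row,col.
8: grp=2,tig=0
[1] (2+0,0*2+1) = (2,1)

2,1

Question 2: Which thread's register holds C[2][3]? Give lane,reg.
r=2⇒gr=2,Rb=0  c=3⇒th=1,odd=1
L=2*4+1=9  i=0*2+1=1

9,1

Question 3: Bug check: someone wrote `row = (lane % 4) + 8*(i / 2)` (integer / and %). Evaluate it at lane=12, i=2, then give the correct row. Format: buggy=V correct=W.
buggy=8 correct=11

`(lane % 4) + 8*(i / 2)`[12,2]⇒8
12: gr=3,th=0
[2] (3+8,0*2+0) = (11,0)
row: 8 vs 11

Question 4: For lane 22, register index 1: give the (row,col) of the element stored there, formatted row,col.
22: gid=5,tid=2
[1] (5+0,2*2+1) = (5,5)

5,5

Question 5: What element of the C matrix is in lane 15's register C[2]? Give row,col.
11,6

L=15=>grp=15>>2=3, tig=15&3=3
[2]=>row 3+8=11  col 3·2+0=6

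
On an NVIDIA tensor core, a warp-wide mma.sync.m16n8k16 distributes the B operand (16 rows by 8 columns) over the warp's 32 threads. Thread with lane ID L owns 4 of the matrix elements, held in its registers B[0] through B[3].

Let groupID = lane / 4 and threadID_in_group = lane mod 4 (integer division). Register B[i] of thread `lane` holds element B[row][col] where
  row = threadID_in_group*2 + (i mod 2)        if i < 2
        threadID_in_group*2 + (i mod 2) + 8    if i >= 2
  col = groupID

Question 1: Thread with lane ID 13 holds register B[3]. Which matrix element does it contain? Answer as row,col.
11,3

13: grp=3,tig=1
[3] (1*2+1+8,3) = (11,3)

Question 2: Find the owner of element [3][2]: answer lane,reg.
9,1

c=2->g=2  r=3->rb=0,t=1,b0=1
L=2*4+1=9  i=0*2+1=1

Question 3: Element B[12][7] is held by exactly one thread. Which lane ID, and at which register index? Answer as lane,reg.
c=7→G=7  r=12→rhi=1,T=2,p=0
L=7*4+2=30  i=1*2+0=2

30,2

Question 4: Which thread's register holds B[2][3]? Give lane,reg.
c=3→G=3  r=2→rhi=0,T=1,p=0
L=3*4+1=13  i=0*2+0=0

13,0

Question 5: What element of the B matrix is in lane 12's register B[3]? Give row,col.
9,3

lane 12: gr=3 (12/4), th=0 (12%4)
i=3: r=0*2+1+8=9, c=gr=3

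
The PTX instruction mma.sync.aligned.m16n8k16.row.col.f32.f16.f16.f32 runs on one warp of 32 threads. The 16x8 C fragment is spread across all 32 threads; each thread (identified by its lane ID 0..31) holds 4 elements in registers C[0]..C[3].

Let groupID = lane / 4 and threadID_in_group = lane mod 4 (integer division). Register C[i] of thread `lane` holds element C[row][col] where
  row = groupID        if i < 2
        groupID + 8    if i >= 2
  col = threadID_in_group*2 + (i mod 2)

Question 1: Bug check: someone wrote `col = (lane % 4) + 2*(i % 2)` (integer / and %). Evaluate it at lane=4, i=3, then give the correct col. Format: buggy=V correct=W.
`(lane % 4) + 2*(i % 2)`[4,3]->2
L=4->gid=4>>2=1, tid=4&3=0
[3]->row 1+8=9  col 0·2+1=1
col: 2 vs 1

buggy=2 correct=1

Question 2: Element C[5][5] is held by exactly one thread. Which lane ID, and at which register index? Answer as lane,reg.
22,1

r=5→G=5,rhi=0  c=5→T=2,p=1
L=5*4+2=22  i=0*2+1=1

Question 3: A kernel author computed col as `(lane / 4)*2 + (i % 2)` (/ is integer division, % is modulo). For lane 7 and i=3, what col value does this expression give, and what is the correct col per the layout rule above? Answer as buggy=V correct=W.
`(lane / 4)*2 + (i % 2)`[7,3]->3
L=7->gid=7>>2=1, tid=7&3=3
[3]->row 1+8=9  col 3·2+1=7
col: 3 vs 7

buggy=3 correct=7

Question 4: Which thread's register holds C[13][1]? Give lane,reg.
20,3

r=13->g=5,rb=1  c=1->t=0,b0=1
L=5*4+0=20  i=1*2+1=3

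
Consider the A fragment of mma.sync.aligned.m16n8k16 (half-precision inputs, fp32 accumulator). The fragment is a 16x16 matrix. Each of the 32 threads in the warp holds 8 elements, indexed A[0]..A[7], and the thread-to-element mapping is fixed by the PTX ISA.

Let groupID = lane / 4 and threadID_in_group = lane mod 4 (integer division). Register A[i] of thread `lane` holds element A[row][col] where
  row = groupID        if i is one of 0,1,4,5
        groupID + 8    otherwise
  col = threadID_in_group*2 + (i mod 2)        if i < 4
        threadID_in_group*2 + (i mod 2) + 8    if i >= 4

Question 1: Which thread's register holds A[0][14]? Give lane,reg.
r: 0->gid=0,r8=0  c: 14->c8=1,tid=3,i&1=0
L=0*4+3=3  i=1*4+0*2+0=4

3,4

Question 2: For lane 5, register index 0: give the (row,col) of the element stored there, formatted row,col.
1,2

lane 5->5/4=1, 5 mod 4=1
i=0  r:1+0->1  c:2·1+0+0->2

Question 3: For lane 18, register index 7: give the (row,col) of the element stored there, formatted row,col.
lane 18: gr=4 (18/4), th=2 (18%4)
i=7: r=4+8=12, c=2*2+1+8=13

12,13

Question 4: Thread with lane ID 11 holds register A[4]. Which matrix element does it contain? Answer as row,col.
lane 11⇒11/4=2, 11 mod 4=3
i=4  r:2+0⇒2  c:2·3+0+8⇒14

2,14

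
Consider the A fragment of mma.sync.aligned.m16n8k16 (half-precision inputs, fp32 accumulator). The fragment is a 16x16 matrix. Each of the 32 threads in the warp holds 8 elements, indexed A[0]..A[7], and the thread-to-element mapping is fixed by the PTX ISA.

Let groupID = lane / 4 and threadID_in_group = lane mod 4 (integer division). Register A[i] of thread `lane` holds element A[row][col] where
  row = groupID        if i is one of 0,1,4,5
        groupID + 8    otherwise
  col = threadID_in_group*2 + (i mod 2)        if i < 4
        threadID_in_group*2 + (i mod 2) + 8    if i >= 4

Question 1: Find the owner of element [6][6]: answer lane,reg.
27,0

r=6→G=6,rhi=0  c=6→chi=0,T=3,p=0
L=6*4+3=27  i=0*4+0*2+0=0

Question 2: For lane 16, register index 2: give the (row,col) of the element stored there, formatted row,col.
16: gr=4,th=0
[2] (4+8,0*2+0+0) = (12,0)

12,0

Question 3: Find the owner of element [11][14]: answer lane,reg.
15,6

r:11=>grp=3,rB=1  c:14=>cB=1,tig=3,lo=0
L=3*4+3=15  i=1*4+1*2+0=6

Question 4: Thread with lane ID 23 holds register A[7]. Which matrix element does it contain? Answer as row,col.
13,15

lane 23: grp=5 (23/4), tig=3 (23%4)
i=7: r=5+8=13, c=3*2+1+8=15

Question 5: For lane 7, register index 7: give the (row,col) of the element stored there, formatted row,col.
lane 7=>7/4=1, 7 mod 4=3
i=7  r:1+8=>9  c:2·3+1+8=>15

9,15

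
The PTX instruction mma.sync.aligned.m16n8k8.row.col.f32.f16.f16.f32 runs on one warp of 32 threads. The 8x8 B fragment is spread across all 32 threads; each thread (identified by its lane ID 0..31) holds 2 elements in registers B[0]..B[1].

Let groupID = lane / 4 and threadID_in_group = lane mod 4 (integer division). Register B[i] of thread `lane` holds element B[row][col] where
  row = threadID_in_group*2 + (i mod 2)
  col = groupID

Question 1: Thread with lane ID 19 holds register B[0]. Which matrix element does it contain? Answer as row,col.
19: g=4,t=3
[0] (3*2+0,4) = (6,4)

6,4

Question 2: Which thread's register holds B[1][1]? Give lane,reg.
4,1

c: 1->gid=1  r: 1->tid=0,i&1=1
L=1*4+0=4  i=1=1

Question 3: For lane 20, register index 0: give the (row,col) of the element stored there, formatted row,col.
0,5

lane 20: gr=5 (20/4), th=0 (20%4)
i=0: r=0*2+0=0, c=gr=5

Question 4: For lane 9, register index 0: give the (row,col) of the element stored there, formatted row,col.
2,2

9: g=2,t=1
[0] (1*2+0,2) = (2,2)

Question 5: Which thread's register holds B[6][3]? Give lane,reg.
c:3=>grp=3  r:6=>tig=3,lo=0
L=3*4+3=15  i=0=0

15,0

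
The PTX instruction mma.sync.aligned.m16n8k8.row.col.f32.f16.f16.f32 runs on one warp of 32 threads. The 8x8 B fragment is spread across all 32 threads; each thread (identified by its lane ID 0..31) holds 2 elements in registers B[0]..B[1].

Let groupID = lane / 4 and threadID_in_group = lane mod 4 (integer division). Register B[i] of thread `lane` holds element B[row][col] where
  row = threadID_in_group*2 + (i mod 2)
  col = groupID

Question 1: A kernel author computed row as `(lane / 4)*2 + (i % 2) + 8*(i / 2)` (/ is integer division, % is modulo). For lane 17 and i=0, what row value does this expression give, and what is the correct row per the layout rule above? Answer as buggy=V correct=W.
buggy=8 correct=2

`(lane / 4)*2 + (i % 2) + 8*(i / 2)`[17,0]→8
L=17→G=17>>2=4, T=17&3=1
[0]→row 1·2+0=2  col G=4
row: 8 vs 2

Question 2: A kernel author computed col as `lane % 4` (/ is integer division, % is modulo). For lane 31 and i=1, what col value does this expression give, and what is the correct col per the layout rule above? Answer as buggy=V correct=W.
buggy=3 correct=7

`lane % 4`[31,1]->3
lane 31->31/4=7, 31 mod 4=3
i=1  r:2·3+1->7  c:7
col: 3 vs 7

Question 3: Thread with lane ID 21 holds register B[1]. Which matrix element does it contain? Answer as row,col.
3,5

lane 21: gid=5 (21/4), tid=1 (21%4)
i=1: r=1*2+1=3, c=gid=5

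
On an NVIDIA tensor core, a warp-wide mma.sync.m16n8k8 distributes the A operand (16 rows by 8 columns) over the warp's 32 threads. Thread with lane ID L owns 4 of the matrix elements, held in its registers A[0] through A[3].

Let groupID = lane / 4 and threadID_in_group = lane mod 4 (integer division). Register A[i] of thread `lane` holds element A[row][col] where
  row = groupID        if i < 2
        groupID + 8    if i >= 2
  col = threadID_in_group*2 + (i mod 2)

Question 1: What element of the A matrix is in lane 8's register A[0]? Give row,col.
L=8->g=8>>2=2, t=8&3=0
[0]->row 2+0=2  col 0·2+0=0

2,0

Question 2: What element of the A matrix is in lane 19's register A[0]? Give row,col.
4,6

lane 19: G=4 (19/4), T=3 (19%4)
i=0: r=4+0=4, c=3*2+0=6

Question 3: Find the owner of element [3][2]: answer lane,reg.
13,0

r=3⇒gr=3,Rb=0  c=2⇒th=1,odd=0
L=3*4+1=13  i=0*2+0=0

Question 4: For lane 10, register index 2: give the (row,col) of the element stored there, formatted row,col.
10,4

10: g=2,t=2
[2] (2+8,2*2+0) = (10,4)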